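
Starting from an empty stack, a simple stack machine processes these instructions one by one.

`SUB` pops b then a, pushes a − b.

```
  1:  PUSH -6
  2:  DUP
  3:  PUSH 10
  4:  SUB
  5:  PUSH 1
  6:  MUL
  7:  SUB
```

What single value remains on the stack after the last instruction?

10

PUSH -6 -> -6
DUP     -> -6 -6
PUSH 10 -> -6 -6 10
SUB     -> -6 -16
PUSH 1  -> -6 -16 1
MUL     -> -6 -16
SUB     -> 10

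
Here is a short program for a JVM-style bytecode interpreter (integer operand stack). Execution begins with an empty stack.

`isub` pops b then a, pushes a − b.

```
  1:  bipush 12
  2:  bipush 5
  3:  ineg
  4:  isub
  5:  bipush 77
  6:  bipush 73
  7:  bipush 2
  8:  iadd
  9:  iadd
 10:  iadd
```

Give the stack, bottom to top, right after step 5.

[17, 77]

bipush 12 -> [12]
bipush 5  -> [12, 5]
ineg      -> [12, -5]
isub      -> [17]
bipush 77 -> [17, 77]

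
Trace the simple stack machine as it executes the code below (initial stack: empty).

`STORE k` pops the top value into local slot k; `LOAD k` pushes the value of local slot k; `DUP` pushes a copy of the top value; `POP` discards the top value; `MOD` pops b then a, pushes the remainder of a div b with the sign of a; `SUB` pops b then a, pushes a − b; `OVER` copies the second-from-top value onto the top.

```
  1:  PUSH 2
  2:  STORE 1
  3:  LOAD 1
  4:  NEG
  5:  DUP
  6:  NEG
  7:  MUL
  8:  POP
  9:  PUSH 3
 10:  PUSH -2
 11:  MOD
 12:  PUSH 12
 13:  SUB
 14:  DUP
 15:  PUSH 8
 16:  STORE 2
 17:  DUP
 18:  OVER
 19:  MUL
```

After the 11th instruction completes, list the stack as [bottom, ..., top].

PUSH 2  → [2]
STORE 1 → []
LOAD 1  → [2]
NEG     → [-2]
DUP     → [-2, -2]
NEG     → [-2, 2]
MUL     → [-4]
POP     → []
PUSH 3  → [3]
PUSH -2 → [3, -2]
MOD     → [1]

[1]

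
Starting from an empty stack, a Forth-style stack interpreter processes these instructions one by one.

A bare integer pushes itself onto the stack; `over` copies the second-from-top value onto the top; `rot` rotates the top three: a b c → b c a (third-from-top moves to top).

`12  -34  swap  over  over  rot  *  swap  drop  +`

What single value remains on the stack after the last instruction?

110

12    12
-34   12 -34
swap  -34 12
over  -34 12 -34
over  -34 12 -34 12
rot   -34 -34 12 12
*     -34 -34 144
swap  -34 144 -34
drop  -34 144
+     110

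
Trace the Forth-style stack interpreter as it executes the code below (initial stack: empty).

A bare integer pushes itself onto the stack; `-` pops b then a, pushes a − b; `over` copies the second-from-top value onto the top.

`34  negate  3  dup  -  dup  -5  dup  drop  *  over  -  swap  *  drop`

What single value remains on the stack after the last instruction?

-34

34     : [34]
negate : [-34]
3      : [-34, 3]
dup    : [-34, 3, 3]
-      : [-34, 0]
dup    : [-34, 0, 0]
-5     : [-34, 0, 0, -5]
dup    : [-34, 0, 0, -5, -5]
drop   : [-34, 0, 0, -5]
*      : [-34, 0, 0]
over   : [-34, 0, 0, 0]
-      : [-34, 0, 0]
swap   : [-34, 0, 0]
*      : [-34, 0]
drop   : [-34]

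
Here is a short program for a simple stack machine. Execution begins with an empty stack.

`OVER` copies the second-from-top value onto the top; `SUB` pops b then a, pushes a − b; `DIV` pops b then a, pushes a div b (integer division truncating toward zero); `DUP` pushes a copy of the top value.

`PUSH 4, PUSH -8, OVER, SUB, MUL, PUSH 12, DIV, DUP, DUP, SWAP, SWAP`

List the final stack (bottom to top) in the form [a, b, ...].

PUSH 4   [4]
PUSH -8  [4, -8]
OVER     [4, -8, 4]
SUB      [4, -12]
MUL      [-48]
PUSH 12  [-48, 12]
DIV      [-4]
DUP      [-4, -4]
DUP      [-4, -4, -4]
SWAP     [-4, -4, -4]
SWAP     [-4, -4, -4]

[-4, -4, -4]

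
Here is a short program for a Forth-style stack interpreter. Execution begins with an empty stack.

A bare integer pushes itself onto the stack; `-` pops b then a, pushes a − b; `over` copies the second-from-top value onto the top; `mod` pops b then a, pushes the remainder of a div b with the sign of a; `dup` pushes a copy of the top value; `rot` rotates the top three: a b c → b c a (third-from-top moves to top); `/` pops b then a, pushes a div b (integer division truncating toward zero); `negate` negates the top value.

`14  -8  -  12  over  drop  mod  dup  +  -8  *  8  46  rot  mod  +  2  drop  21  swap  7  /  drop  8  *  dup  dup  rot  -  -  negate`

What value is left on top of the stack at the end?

-168

14     → 14
-8     → 14 -8
-      → 22
12     → 22 12
over   → 22 12 22
drop   → 22 12
mod    → 10
dup    → 10 10
+      → 20
-8     → 20 -8
*      → -160
8      → -160 8
46     → -160 8 46
rot    → 8 46 -160
mod    → 8 46
+      → 54
2      → 54 2
drop   → 54
21     → 54 21
swap   → 21 54
7      → 21 54 7
/      → 21 7
drop   → 21
8      → 21 8
*      → 168
dup    → 168 168
dup    → 168 168 168
rot    → 168 168 168
-      → 168 0
-      → 168
negate → -168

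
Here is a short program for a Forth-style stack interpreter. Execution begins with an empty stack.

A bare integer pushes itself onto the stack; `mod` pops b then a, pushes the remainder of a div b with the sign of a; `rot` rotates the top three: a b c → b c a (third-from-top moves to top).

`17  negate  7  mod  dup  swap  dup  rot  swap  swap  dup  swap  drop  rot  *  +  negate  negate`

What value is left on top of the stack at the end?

17     -> 17
negate -> -17
7      -> -17 7
mod    -> -3
dup    -> -3 -3
swap   -> -3 -3
dup    -> -3 -3 -3
rot    -> -3 -3 -3
swap   -> -3 -3 -3
swap   -> -3 -3 -3
dup    -> -3 -3 -3 -3
swap   -> -3 -3 -3 -3
drop   -> -3 -3 -3
rot    -> -3 -3 -3
*      -> -3 9
+      -> 6
negate -> -6
negate -> 6

6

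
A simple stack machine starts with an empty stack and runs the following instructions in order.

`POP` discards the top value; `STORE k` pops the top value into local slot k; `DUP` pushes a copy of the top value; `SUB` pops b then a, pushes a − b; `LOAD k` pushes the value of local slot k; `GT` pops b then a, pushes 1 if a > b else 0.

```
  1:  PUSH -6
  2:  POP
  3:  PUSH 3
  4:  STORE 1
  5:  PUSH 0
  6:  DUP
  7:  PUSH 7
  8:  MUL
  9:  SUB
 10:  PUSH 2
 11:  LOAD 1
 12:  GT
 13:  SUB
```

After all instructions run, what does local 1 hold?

PUSH -6 → [-6]
POP     → []
PUSH 3  → [3]
STORE 1 → []
PUSH 0  → [0]
DUP     → [0, 0]
PUSH 7  → [0, 0, 7]
MUL     → [0, 0]
SUB     → [0]
PUSH 2  → [0, 2]
LOAD 1  → [0, 2, 3]
GT      → [0, 0]
SUB     → [0]

3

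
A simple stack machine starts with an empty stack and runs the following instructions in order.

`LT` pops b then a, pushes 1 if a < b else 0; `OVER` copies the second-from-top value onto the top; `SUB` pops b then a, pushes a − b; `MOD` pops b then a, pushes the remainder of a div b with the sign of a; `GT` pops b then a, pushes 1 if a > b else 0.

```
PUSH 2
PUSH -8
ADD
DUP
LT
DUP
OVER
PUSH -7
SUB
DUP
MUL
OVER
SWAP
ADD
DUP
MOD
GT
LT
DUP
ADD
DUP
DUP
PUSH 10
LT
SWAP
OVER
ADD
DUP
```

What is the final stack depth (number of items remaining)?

4

PUSH 2  → [2]
PUSH -8 → [2, -8]
ADD     → [-6]
DUP     → [-6, -6]
LT      → [0]
DUP     → [0, 0]
OVER    → [0, 0, 0]
PUSH -7 → [0, 0, 0, -7]
SUB     → [0, 0, 7]
DUP     → [0, 0, 7, 7]
MUL     → [0, 0, 49]
OVER    → [0, 0, 49, 0]
SWAP    → [0, 0, 0, 49]
ADD     → [0, 0, 49]
DUP     → [0, 0, 49, 49]
MOD     → [0, 0, 0]
GT      → [0, 0]
LT      → [0]
DUP     → [0, 0]
ADD     → [0]
DUP     → [0, 0]
DUP     → [0, 0, 0]
PUSH 10 → [0, 0, 0, 10]
LT      → [0, 0, 1]
SWAP    → [0, 1, 0]
OVER    → [0, 1, 0, 1]
ADD     → [0, 1, 1]
DUP     → [0, 1, 1, 1]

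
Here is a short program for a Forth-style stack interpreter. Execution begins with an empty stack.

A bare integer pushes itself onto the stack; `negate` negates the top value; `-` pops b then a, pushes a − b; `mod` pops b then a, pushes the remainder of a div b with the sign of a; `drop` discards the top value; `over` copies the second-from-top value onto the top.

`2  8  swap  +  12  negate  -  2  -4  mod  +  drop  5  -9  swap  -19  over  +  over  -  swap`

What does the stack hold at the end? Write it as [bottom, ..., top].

[-9, -19, 5]

2      -> [2]
8      -> [2, 8]
swap   -> [8, 2]
+      -> [10]
12     -> [10, 12]
negate -> [10, -12]
-      -> [22]
2      -> [22, 2]
-4     -> [22, 2, -4]
mod    -> [22, 2]
+      -> [24]
drop   -> []
5      -> [5]
-9     -> [5, -9]
swap   -> [-9, 5]
-19    -> [-9, 5, -19]
over   -> [-9, 5, -19, 5]
+      -> [-9, 5, -14]
over   -> [-9, 5, -14, 5]
-      -> [-9, 5, -19]
swap   -> [-9, -19, 5]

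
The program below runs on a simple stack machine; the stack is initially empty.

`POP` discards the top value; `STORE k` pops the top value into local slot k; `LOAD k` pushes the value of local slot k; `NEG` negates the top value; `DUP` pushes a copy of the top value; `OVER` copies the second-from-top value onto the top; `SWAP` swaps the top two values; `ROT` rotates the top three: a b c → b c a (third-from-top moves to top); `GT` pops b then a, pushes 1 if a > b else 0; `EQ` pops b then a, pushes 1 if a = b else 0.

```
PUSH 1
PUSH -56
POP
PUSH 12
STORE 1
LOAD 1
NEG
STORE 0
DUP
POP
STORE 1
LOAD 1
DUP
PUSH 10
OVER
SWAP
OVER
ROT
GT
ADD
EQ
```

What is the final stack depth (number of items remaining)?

PUSH 1   -> 1
PUSH -56 -> 1 -56
POP      -> 1
PUSH 12  -> 1 12
STORE 1  -> 1
LOAD 1   -> 1 12
NEG      -> 1 -12
STORE 0  -> 1
DUP      -> 1 1
POP      -> 1
STORE 1  -> (empty)
LOAD 1   -> 1
DUP      -> 1 1
PUSH 10  -> 1 1 10
OVER     -> 1 1 10 1
SWAP     -> 1 1 1 10
OVER     -> 1 1 1 10 1
ROT      -> 1 1 10 1 1
GT       -> 1 1 10 0
ADD      -> 1 1 10
EQ       -> 1 0

2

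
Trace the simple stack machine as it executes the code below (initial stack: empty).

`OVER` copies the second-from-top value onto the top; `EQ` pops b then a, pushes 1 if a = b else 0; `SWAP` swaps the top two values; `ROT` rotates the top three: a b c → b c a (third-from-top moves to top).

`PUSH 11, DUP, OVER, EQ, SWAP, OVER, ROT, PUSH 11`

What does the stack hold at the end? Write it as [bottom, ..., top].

PUSH 11  11
DUP      11 11
OVER     11 11 11
EQ       11 1
SWAP     1 11
OVER     1 11 1
ROT      11 1 1
PUSH 11  11 1 1 11

[11, 1, 1, 11]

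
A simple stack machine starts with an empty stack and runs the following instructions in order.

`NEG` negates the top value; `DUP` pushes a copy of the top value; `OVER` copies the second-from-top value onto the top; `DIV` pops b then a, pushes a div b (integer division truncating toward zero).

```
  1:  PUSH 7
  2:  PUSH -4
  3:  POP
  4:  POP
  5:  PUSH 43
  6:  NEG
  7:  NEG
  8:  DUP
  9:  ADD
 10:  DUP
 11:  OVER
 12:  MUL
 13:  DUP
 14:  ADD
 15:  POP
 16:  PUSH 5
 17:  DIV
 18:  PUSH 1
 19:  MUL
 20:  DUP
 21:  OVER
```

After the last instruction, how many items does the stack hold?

PUSH 7  : [7]
PUSH -4 : [7, -4]
POP     : [7]
POP     : []
PUSH 43 : [43]
NEG     : [-43]
NEG     : [43]
DUP     : [43, 43]
ADD     : [86]
DUP     : [86, 86]
OVER    : [86, 86, 86]
MUL     : [86, 7396]
DUP     : [86, 7396, 7396]
ADD     : [86, 14792]
POP     : [86]
PUSH 5  : [86, 5]
DIV     : [17]
PUSH 1  : [17, 1]
MUL     : [17]
DUP     : [17, 17]
OVER    : [17, 17, 17]

3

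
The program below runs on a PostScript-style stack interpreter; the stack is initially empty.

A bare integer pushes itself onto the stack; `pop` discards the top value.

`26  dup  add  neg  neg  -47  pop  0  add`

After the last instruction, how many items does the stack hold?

26  -> 26
dup -> 26 26
add -> 52
neg -> -52
neg -> 52
-47 -> 52 -47
pop -> 52
0   -> 52 0
add -> 52

1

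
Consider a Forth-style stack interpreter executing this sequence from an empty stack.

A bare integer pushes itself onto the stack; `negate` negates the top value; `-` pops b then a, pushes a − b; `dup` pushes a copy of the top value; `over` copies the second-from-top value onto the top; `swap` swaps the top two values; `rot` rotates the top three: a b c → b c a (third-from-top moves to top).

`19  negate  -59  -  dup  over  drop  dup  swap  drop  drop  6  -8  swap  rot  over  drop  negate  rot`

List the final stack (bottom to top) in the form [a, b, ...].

19      19
negate  -19
-59     -19 -59
-       40
dup     40 40
over    40 40 40
drop    40 40
dup     40 40 40
swap    40 40 40
drop    40 40
drop    40
6       40 6
-8      40 6 -8
swap    40 -8 6
rot     -8 6 40
over    -8 6 40 6
drop    -8 6 40
negate  -8 6 -40
rot     6 -40 -8

[6, -40, -8]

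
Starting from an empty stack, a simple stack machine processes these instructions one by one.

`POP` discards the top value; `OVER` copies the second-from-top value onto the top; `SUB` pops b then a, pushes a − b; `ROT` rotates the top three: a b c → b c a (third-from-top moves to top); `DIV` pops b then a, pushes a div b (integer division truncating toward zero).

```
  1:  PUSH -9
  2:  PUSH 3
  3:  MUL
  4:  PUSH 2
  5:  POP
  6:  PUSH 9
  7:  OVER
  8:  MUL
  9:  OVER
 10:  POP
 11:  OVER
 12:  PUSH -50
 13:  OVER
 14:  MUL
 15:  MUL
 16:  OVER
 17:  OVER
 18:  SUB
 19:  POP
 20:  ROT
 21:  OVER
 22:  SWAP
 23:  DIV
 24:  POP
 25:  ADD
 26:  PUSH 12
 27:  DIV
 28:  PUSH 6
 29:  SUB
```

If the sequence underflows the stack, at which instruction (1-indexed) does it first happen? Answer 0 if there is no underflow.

0

PUSH -9  → -9
PUSH 3   → -9 3
MUL      → -27
PUSH 2   → -27 2
POP      → -27
PUSH 9   → -27 9
OVER     → -27 9 -27
MUL      → -27 -243
OVER     → -27 -243 -27
POP      → -27 -243
OVER     → -27 -243 -27
PUSH -50 → -27 -243 -27 -50
OVER     → -27 -243 -27 -50 -27
MUL      → -27 -243 -27 1350
MUL      → -27 -243 -36450
OVER     → -27 -243 -36450 -243
OVER     → -27 -243 -36450 -243 -36450
SUB      → -27 -243 -36450 36207
POP      → -27 -243 -36450
ROT      → -243 -36450 -27
OVER     → -243 -36450 -27 -36450
SWAP     → -243 -36450 -36450 -27
DIV      → -243 -36450 1350
POP      → -243 -36450
ADD      → -36693
PUSH 12  → -36693 12
DIV      → -3057
PUSH 6   → -3057 6
SUB      → -3063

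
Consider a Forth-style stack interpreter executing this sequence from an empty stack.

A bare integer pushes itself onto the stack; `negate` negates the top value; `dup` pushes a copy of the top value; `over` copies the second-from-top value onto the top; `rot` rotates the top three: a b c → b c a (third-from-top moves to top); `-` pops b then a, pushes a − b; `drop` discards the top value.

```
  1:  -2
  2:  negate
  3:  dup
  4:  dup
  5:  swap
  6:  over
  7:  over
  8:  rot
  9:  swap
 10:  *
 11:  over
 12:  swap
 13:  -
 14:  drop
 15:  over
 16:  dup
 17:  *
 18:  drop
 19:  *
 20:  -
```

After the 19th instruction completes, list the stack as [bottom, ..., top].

-2      [-2]
negate  [2]
dup     [2, 2]
dup     [2, 2, 2]
swap    [2, 2, 2]
over    [2, 2, 2, 2]
over    [2, 2, 2, 2, 2]
rot     [2, 2, 2, 2, 2]
swap    [2, 2, 2, 2, 2]
*       [2, 2, 2, 4]
over    [2, 2, 2, 4, 2]
swap    [2, 2, 2, 2, 4]
-       [2, 2, 2, -2]
drop    [2, 2, 2]
over    [2, 2, 2, 2]
dup     [2, 2, 2, 2, 2]
*       [2, 2, 2, 4]
drop    [2, 2, 2]
*       [2, 4]

[2, 4]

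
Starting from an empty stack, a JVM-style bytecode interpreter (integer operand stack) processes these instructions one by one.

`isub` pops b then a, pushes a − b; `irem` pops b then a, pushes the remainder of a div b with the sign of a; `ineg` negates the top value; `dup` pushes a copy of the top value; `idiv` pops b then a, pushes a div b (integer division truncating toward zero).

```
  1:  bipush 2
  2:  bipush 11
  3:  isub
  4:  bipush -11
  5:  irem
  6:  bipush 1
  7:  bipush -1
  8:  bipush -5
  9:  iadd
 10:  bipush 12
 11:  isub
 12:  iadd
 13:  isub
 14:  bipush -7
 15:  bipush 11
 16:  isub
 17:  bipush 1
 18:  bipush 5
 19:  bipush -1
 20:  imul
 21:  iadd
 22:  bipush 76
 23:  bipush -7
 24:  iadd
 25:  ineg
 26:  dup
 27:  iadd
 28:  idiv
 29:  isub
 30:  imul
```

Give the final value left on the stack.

-144

bipush 2   -> 2
bipush 11  -> 2 11
isub       -> -9
bipush -11 -> -9 -11
irem       -> -9
bipush 1   -> -9 1
bipush -1  -> -9 1 -1
bipush -5  -> -9 1 -1 -5
iadd       -> -9 1 -6
bipush 12  -> -9 1 -6 12
isub       -> -9 1 -18
iadd       -> -9 -17
isub       -> 8
bipush -7  -> 8 -7
bipush 11  -> 8 -7 11
isub       -> 8 -18
bipush 1   -> 8 -18 1
bipush 5   -> 8 -18 1 5
bipush -1  -> 8 -18 1 5 -1
imul       -> 8 -18 1 -5
iadd       -> 8 -18 -4
bipush 76  -> 8 -18 -4 76
bipush -7  -> 8 -18 -4 76 -7
iadd       -> 8 -18 -4 69
ineg       -> 8 -18 -4 -69
dup        -> 8 -18 -4 -69 -69
iadd       -> 8 -18 -4 -138
idiv       -> 8 -18 0
isub       -> 8 -18
imul       -> -144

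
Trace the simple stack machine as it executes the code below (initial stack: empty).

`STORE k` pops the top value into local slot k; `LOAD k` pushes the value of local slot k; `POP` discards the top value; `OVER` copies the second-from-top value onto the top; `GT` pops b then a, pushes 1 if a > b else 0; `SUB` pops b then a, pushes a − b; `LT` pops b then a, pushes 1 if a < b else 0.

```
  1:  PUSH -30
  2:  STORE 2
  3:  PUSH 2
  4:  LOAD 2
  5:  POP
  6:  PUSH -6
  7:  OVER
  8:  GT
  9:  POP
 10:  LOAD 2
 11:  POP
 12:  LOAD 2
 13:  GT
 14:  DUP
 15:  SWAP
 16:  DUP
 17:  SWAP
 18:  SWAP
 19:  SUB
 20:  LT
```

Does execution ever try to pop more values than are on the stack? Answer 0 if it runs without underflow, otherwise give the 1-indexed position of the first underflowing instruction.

0

PUSH -30  -30
STORE 2   (empty)
PUSH 2    2
LOAD 2    2 -30
POP       2
PUSH -6   2 -6
OVER      2 -6 2
GT        2 0
POP       2
LOAD 2    2 -30
POP       2
LOAD 2    2 -30
GT        1
DUP       1 1
SWAP      1 1
DUP       1 1 1
SWAP      1 1 1
SWAP      1 1 1
SUB       1 0
LT        0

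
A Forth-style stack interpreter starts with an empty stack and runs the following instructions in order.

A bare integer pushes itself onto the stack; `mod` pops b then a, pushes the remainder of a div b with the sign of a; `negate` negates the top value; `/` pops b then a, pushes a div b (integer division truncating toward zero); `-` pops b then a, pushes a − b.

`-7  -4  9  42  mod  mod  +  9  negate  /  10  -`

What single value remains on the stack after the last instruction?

-9

-7     -> [-7]
-4     -> [-7, -4]
9      -> [-7, -4, 9]
42     -> [-7, -4, 9, 42]
mod    -> [-7, -4, 9]
mod    -> [-7, -4]
+      -> [-11]
9      -> [-11, 9]
negate -> [-11, -9]
/      -> [1]
10     -> [1, 10]
-      -> [-9]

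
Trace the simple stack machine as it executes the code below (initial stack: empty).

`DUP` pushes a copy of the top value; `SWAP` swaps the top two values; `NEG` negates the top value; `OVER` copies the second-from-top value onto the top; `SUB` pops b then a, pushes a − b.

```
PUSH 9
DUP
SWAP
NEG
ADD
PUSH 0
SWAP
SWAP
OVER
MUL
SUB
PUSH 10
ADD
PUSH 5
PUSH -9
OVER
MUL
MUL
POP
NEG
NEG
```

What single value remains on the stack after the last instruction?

PUSH 9  → 9
DUP     → 9 9
SWAP    → 9 9
NEG     → 9 -9
ADD     → 0
PUSH 0  → 0 0
SWAP    → 0 0
SWAP    → 0 0
OVER    → 0 0 0
MUL     → 0 0
SUB     → 0
PUSH 10 → 0 10
ADD     → 10
PUSH 5  → 10 5
PUSH -9 → 10 5 -9
OVER    → 10 5 -9 5
MUL     → 10 5 -45
MUL     → 10 -225
POP     → 10
NEG     → -10
NEG     → 10

10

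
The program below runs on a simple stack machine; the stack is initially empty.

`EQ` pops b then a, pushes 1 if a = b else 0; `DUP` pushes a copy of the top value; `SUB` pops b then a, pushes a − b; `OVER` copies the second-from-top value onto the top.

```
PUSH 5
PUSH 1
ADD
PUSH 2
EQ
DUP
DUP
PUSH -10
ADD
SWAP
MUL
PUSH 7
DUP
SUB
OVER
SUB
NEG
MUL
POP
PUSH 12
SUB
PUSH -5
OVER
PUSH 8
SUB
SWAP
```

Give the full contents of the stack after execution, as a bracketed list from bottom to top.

PUSH 5   → [5]
PUSH 1   → [5, 1]
ADD      → [6]
PUSH 2   → [6, 2]
EQ       → [0]
DUP      → [0, 0]
DUP      → [0, 0, 0]
PUSH -10 → [0, 0, 0, -10]
ADD      → [0, 0, -10]
SWAP     → [0, -10, 0]
MUL      → [0, 0]
PUSH 7   → [0, 0, 7]
DUP      → [0, 0, 7, 7]
SUB      → [0, 0, 0]
OVER     → [0, 0, 0, 0]
SUB      → [0, 0, 0]
NEG      → [0, 0, 0]
MUL      → [0, 0]
POP      → [0]
PUSH 12  → [0, 12]
SUB      → [-12]
PUSH -5  → [-12, -5]
OVER     → [-12, -5, -12]
PUSH 8   → [-12, -5, -12, 8]
SUB      → [-12, -5, -20]
SWAP     → [-12, -20, -5]

[-12, -20, -5]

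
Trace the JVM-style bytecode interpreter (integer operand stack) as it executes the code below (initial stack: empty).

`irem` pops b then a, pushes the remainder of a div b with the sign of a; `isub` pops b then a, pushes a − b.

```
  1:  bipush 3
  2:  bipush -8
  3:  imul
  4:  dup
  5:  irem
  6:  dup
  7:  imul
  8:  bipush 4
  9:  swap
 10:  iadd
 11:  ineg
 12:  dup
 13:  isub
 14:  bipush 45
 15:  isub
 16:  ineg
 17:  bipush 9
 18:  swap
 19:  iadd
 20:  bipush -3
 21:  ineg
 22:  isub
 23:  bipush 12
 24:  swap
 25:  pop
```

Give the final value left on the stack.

bipush 3  -> [3]
bipush -8 -> [3, -8]
imul      -> [-24]
dup       -> [-24, -24]
irem      -> [0]
dup       -> [0, 0]
imul      -> [0]
bipush 4  -> [0, 4]
swap      -> [4, 0]
iadd      -> [4]
ineg      -> [-4]
dup       -> [-4, -4]
isub      -> [0]
bipush 45 -> [0, 45]
isub      -> [-45]
ineg      -> [45]
bipush 9  -> [45, 9]
swap      -> [9, 45]
iadd      -> [54]
bipush -3 -> [54, -3]
ineg      -> [54, 3]
isub      -> [51]
bipush 12 -> [51, 12]
swap      -> [12, 51]
pop       -> [12]

12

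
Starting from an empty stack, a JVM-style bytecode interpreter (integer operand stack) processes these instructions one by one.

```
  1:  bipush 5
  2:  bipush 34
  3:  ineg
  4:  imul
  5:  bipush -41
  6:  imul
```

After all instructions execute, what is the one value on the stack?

6970

bipush 5   → 5
bipush 34  → 5 34
ineg       → 5 -34
imul       → -170
bipush -41 → -170 -41
imul       → 6970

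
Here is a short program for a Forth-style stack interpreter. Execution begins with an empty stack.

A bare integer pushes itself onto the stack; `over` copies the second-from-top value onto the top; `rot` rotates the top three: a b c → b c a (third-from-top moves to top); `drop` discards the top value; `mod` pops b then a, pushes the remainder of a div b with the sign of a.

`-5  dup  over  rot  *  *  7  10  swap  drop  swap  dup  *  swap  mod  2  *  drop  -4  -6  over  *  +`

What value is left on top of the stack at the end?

-5    [-5]
dup   [-5, -5]
over  [-5, -5, -5]
rot   [-5, -5, -5]
*     [-5, 25]
*     [-125]
7     [-125, 7]
10    [-125, 7, 10]
swap  [-125, 10, 7]
drop  [-125, 10]
swap  [10, -125]
dup   [10, -125, -125]
*     [10, 15625]
swap  [15625, 10]
mod   [5]
2     [5, 2]
*     [10]
drop  []
-4    [-4]
-6    [-4, -6]
over  [-4, -6, -4]
*     [-4, 24]
+     [20]

20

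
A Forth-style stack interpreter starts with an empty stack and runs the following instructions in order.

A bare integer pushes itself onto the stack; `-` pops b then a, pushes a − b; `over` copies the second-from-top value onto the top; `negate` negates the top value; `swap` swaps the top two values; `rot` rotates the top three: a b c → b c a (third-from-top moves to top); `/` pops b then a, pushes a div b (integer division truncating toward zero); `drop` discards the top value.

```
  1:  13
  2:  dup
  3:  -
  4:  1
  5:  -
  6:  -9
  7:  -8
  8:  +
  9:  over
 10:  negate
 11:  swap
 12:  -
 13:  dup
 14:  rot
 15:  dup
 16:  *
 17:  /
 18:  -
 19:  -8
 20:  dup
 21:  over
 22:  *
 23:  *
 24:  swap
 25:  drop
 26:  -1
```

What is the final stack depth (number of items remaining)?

13      13
dup     13 13
-       0
1       0 1
-       -1
-9      -1 -9
-8      -1 -9 -8
+       -1 -17
over    -1 -17 -1
negate  -1 -17 1
swap    -1 1 -17
-       -1 18
dup     -1 18 18
rot     18 18 -1
dup     18 18 -1 -1
*       18 18 1
/       18 18
-       0
-8      0 -8
dup     0 -8 -8
over    0 -8 -8 -8
*       0 -8 64
*       0 -512
swap    -512 0
drop    -512
-1      -512 -1

2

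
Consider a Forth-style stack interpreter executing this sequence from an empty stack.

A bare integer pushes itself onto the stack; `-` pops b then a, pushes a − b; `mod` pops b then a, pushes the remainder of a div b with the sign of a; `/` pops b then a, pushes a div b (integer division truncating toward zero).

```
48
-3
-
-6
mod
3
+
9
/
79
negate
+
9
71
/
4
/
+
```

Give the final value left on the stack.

48     -> [48]
-3     -> [48, -3]
-      -> [51]
-6     -> [51, -6]
mod    -> [3]
3      -> [3, 3]
+      -> [6]
9      -> [6, 9]
/      -> [0]
79     -> [0, 79]
negate -> [0, -79]
+      -> [-79]
9      -> [-79, 9]
71     -> [-79, 9, 71]
/      -> [-79, 0]
4      -> [-79, 0, 4]
/      -> [-79, 0]
+      -> [-79]

-79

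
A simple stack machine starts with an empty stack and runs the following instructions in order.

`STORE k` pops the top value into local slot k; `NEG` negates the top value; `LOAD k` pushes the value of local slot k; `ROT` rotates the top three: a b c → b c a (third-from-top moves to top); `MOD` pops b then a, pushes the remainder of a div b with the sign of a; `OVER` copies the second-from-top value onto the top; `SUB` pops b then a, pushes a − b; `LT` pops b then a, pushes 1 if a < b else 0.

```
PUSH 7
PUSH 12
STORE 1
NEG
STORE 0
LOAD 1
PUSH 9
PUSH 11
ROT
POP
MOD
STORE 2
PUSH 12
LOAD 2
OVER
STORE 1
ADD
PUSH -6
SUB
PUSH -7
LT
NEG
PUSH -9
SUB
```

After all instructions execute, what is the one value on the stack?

9

PUSH 7   [7]
PUSH 12  [7, 12]
STORE 1  [7]
NEG      [-7]
STORE 0  []
LOAD 1   [12]
PUSH 9   [12, 9]
PUSH 11  [12, 9, 11]
ROT      [9, 11, 12]
POP      [9, 11]
MOD      [9]
STORE 2  []
PUSH 12  [12]
LOAD 2   [12, 9]
OVER     [12, 9, 12]
STORE 1  [12, 9]
ADD      [21]
PUSH -6  [21, -6]
SUB      [27]
PUSH -7  [27, -7]
LT       [0]
NEG      [0]
PUSH -9  [0, -9]
SUB      [9]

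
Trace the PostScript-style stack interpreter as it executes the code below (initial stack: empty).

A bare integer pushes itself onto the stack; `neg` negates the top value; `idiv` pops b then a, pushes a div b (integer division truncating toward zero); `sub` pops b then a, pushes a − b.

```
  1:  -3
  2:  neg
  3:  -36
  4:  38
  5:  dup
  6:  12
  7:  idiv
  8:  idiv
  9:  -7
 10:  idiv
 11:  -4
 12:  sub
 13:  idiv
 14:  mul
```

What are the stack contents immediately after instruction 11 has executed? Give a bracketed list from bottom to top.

-3   : -3
neg  : 3
-36  : 3 -36
38   : 3 -36 38
dup  : 3 -36 38 38
12   : 3 -36 38 38 12
idiv : 3 -36 38 3
idiv : 3 -36 12
-7   : 3 -36 12 -7
idiv : 3 -36 -1
-4   : 3 -36 -1 -4

[3, -36, -1, -4]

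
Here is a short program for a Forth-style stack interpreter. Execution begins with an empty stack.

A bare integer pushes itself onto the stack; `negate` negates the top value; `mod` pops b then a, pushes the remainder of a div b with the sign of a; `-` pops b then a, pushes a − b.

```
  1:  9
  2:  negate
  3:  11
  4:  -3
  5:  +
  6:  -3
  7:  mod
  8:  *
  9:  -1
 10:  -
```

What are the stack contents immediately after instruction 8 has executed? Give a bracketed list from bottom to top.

9       [9]
negate  [-9]
11      [-9, 11]
-3      [-9, 11, -3]
+       [-9, 8]
-3      [-9, 8, -3]
mod     [-9, 2]
*       [-18]

[-18]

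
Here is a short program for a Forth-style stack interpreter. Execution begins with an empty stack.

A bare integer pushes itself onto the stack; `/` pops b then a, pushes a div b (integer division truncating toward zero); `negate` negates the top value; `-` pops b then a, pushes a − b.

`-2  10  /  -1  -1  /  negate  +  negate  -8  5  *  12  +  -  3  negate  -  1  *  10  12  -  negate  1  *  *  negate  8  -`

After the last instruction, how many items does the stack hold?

-2     → [-2]
10     → [-2, 10]
/      → [0]
-1     → [0, -1]
-1     → [0, -1, -1]
/      → [0, 1]
negate → [0, -1]
+      → [-1]
negate → [1]
-8     → [1, -8]
5      → [1, -8, 5]
*      → [1, -40]
12     → [1, -40, 12]
+      → [1, -28]
-      → [29]
3      → [29, 3]
negate → [29, -3]
-      → [32]
1      → [32, 1]
*      → [32]
10     → [32, 10]
12     → [32, 10, 12]
-      → [32, -2]
negate → [32, 2]
1      → [32, 2, 1]
*      → [32, 2]
*      → [64]
negate → [-64]
8      → [-64, 8]
-      → [-72]

1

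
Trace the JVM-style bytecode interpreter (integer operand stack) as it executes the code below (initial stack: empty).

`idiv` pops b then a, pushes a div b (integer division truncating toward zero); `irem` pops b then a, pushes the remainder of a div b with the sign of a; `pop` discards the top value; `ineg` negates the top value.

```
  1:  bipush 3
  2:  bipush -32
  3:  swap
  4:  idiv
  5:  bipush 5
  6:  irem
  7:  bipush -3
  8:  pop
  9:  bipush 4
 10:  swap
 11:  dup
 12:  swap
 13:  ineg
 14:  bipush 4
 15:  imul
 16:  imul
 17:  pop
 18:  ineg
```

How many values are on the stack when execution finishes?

bipush 3   → [3]
bipush -32 → [3, -32]
swap       → [-32, 3]
idiv       → [-10]
bipush 5   → [-10, 5]
irem       → [0]
bipush -3  → [0, -3]
pop        → [0]
bipush 4   → [0, 4]
swap       → [4, 0]
dup        → [4, 0, 0]
swap       → [4, 0, 0]
ineg       → [4, 0, 0]
bipush 4   → [4, 0, 0, 4]
imul       → [4, 0, 0]
imul       → [4, 0]
pop        → [4]
ineg       → [-4]

1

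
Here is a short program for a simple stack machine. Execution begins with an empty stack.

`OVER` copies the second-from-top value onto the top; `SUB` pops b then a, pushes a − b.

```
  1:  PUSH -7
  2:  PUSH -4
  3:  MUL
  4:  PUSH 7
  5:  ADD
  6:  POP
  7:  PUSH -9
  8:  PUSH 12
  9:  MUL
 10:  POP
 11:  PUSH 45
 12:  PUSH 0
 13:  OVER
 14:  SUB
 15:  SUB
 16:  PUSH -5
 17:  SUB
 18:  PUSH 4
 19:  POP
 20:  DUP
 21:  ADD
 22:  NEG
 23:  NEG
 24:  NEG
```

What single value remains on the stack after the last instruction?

PUSH -7 → -7
PUSH -4 → -7 -4
MUL     → 28
PUSH 7  → 28 7
ADD     → 35
POP     → (empty)
PUSH -9 → -9
PUSH 12 → -9 12
MUL     → -108
POP     → (empty)
PUSH 45 → 45
PUSH 0  → 45 0
OVER    → 45 0 45
SUB     → 45 -45
SUB     → 90
PUSH -5 → 90 -5
SUB     → 95
PUSH 4  → 95 4
POP     → 95
DUP     → 95 95
ADD     → 190
NEG     → -190
NEG     → 190
NEG     → -190

-190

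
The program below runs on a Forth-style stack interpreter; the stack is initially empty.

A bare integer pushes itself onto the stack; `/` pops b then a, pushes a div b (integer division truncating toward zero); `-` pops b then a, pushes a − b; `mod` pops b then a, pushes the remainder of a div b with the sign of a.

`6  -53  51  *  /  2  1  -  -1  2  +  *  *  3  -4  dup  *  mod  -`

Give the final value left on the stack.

-3

6   → 6
-53 → 6 -53
51  → 6 -53 51
*   → 6 -2703
/   → 0
2   → 0 2
1   → 0 2 1
-   → 0 1
-1  → 0 1 -1
2   → 0 1 -1 2
+   → 0 1 1
*   → 0 1
*   → 0
3   → 0 3
-4  → 0 3 -4
dup → 0 3 -4 -4
*   → 0 3 16
mod → 0 3
-   → -3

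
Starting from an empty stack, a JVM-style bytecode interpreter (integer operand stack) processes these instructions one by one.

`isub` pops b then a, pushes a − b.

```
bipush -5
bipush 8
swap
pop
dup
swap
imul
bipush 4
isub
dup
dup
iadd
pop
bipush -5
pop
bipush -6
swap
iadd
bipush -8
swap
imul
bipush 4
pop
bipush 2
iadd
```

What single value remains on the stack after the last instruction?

-430

bipush -5 → [-5]
bipush 8  → [-5, 8]
swap      → [8, -5]
pop       → [8]
dup       → [8, 8]
swap      → [8, 8]
imul      → [64]
bipush 4  → [64, 4]
isub      → [60]
dup       → [60, 60]
dup       → [60, 60, 60]
iadd      → [60, 120]
pop       → [60]
bipush -5 → [60, -5]
pop       → [60]
bipush -6 → [60, -6]
swap      → [-6, 60]
iadd      → [54]
bipush -8 → [54, -8]
swap      → [-8, 54]
imul      → [-432]
bipush 4  → [-432, 4]
pop       → [-432]
bipush 2  → [-432, 2]
iadd      → [-430]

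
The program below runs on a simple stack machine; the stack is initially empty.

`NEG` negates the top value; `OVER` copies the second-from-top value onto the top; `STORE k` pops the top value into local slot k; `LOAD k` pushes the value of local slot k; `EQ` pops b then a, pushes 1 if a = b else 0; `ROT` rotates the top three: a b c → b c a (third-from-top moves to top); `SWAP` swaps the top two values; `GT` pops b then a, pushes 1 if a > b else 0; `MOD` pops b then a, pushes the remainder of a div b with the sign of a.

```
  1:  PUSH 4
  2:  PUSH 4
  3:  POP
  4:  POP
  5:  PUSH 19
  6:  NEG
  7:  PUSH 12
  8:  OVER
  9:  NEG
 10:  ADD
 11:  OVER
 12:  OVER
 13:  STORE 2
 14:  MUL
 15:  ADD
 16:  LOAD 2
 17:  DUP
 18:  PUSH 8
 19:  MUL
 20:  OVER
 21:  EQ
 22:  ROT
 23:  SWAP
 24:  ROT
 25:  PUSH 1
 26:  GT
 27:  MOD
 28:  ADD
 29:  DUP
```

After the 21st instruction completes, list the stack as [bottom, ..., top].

[-608, 31, 0]

PUSH 4  → 4
PUSH 4  → 4 4
POP     → 4
POP     → (empty)
PUSH 19 → 19
NEG     → -19
PUSH 12 → -19 12
OVER    → -19 12 -19
NEG     → -19 12 19
ADD     → -19 31
OVER    → -19 31 -19
OVER    → -19 31 -19 31
STORE 2 → -19 31 -19
MUL     → -19 -589
ADD     → -608
LOAD 2  → -608 31
DUP     → -608 31 31
PUSH 8  → -608 31 31 8
MUL     → -608 31 248
OVER    → -608 31 248 31
EQ      → -608 31 0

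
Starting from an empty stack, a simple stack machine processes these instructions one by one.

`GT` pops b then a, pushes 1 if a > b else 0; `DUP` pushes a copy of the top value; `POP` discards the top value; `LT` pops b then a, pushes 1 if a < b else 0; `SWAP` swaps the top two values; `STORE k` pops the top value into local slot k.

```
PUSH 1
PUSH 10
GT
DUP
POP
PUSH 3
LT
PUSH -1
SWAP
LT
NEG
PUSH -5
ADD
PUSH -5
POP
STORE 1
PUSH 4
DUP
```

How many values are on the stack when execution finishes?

PUSH 1  : [1]
PUSH 10 : [1, 10]
GT      : [0]
DUP     : [0, 0]
POP     : [0]
PUSH 3  : [0, 3]
LT      : [1]
PUSH -1 : [1, -1]
SWAP    : [-1, 1]
LT      : [1]
NEG     : [-1]
PUSH -5 : [-1, -5]
ADD     : [-6]
PUSH -5 : [-6, -5]
POP     : [-6]
STORE 1 : []
PUSH 4  : [4]
DUP     : [4, 4]

2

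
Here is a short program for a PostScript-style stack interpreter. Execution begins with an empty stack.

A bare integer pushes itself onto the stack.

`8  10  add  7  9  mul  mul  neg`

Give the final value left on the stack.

-1134

8   -> 8
10  -> 8 10
add -> 18
7   -> 18 7
9   -> 18 7 9
mul -> 18 63
mul -> 1134
neg -> -1134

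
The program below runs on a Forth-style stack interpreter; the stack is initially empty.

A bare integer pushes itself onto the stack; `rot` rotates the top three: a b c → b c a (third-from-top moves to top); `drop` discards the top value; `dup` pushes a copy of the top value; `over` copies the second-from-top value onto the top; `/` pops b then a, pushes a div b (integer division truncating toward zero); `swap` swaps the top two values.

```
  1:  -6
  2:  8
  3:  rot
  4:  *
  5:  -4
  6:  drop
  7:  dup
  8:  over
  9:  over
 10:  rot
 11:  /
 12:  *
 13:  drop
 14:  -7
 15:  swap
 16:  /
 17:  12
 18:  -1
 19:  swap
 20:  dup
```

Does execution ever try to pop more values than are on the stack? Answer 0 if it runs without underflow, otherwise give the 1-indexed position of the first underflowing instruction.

3

-6  [-6]
8   [-6, 8]
rot  — needs 3 operands, stack has 2 → underflow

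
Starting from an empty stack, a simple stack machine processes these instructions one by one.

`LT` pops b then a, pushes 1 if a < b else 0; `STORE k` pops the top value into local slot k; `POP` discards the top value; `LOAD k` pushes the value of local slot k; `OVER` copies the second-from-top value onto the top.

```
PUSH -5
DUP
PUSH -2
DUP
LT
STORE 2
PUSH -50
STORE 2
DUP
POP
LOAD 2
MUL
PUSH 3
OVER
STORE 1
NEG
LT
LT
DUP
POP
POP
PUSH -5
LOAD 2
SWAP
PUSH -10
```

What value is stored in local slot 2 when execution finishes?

-50

PUSH -5   -5
DUP       -5 -5
PUSH -2   -5 -5 -2
DUP       -5 -5 -2 -2
LT        -5 -5 0
STORE 2   -5 -5
PUSH -50  -5 -5 -50
STORE 2   -5 -5
DUP       -5 -5 -5
POP       -5 -5
LOAD 2    -5 -5 -50
MUL       -5 250
PUSH 3    -5 250 3
OVER      -5 250 3 250
STORE 1   -5 250 3
NEG       -5 250 -3
LT        -5 0
LT        1
DUP       1 1
POP       1
POP       (empty)
PUSH -5   -5
LOAD 2    -5 -50
SWAP      -50 -5
PUSH -10  -50 -5 -10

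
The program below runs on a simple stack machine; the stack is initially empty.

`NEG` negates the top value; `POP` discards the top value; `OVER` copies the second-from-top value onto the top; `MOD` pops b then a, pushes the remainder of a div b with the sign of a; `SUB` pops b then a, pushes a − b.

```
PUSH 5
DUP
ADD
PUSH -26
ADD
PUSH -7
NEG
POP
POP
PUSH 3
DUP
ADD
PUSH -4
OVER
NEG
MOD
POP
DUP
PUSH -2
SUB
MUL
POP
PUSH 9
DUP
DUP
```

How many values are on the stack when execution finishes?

3

PUSH 5   : 5
DUP      : 5 5
ADD      : 10
PUSH -26 : 10 -26
ADD      : -16
PUSH -7  : -16 -7
NEG      : -16 7
POP      : -16
POP      : (empty)
PUSH 3   : 3
DUP      : 3 3
ADD      : 6
PUSH -4  : 6 -4
OVER     : 6 -4 6
NEG      : 6 -4 -6
MOD      : 6 -4
POP      : 6
DUP      : 6 6
PUSH -2  : 6 6 -2
SUB      : 6 8
MUL      : 48
POP      : (empty)
PUSH 9   : 9
DUP      : 9 9
DUP      : 9 9 9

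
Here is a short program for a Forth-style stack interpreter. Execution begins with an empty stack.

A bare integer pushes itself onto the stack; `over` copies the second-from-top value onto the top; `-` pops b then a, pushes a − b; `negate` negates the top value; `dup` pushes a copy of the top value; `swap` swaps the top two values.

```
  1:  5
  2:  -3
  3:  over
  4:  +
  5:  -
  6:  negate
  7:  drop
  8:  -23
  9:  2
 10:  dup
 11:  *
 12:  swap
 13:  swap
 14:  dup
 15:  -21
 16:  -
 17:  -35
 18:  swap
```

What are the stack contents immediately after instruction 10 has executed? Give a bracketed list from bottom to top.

5       [5]
-3      [5, -3]
over    [5, -3, 5]
+       [5, 2]
-       [3]
negate  [-3]
drop    []
-23     [-23]
2       [-23, 2]
dup     [-23, 2, 2]

[-23, 2, 2]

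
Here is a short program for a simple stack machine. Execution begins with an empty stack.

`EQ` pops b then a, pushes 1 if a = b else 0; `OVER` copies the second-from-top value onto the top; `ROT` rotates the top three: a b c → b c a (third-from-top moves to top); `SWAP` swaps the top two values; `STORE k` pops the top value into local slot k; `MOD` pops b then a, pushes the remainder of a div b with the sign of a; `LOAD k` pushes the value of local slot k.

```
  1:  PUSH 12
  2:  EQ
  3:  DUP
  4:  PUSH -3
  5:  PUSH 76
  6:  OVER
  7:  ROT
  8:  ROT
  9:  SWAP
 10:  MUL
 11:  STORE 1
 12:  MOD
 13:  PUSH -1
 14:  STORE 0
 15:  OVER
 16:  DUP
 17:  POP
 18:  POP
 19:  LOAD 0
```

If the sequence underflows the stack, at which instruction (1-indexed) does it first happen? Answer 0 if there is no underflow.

2

PUSH 12 → 12
EQ  — needs 2 operands, stack has 1 → underflow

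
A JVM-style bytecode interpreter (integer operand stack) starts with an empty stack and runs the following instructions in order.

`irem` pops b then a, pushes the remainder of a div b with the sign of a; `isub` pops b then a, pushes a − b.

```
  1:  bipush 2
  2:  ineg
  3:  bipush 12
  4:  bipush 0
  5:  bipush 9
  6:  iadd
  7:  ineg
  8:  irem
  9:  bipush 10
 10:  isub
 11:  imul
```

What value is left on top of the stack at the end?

14

bipush 2  -> 2
ineg      -> -2
bipush 12 -> -2 12
bipush 0  -> -2 12 0
bipush 9  -> -2 12 0 9
iadd      -> -2 12 9
ineg      -> -2 12 -9
irem      -> -2 3
bipush 10 -> -2 3 10
isub      -> -2 -7
imul      -> 14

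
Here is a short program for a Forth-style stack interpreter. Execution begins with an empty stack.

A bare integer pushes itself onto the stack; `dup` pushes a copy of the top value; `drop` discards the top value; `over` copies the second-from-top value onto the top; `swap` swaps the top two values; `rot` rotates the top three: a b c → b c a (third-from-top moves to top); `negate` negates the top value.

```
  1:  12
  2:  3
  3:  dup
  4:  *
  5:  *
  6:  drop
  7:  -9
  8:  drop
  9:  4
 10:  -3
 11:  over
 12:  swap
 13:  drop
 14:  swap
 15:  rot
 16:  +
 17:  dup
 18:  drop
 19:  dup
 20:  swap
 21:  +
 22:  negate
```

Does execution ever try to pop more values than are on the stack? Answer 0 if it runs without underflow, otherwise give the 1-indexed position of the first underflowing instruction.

15

12   : [12]
3    : [12, 3]
dup  : [12, 3, 3]
*    : [12, 9]
*    : [108]
drop : []
-9   : [-9]
drop : []
4    : [4]
-3   : [4, -3]
over : [4, -3, 4]
swap : [4, 4, -3]
drop : [4, 4]
swap : [4, 4]
rot  — needs 3 operands, stack has 2 → underflow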